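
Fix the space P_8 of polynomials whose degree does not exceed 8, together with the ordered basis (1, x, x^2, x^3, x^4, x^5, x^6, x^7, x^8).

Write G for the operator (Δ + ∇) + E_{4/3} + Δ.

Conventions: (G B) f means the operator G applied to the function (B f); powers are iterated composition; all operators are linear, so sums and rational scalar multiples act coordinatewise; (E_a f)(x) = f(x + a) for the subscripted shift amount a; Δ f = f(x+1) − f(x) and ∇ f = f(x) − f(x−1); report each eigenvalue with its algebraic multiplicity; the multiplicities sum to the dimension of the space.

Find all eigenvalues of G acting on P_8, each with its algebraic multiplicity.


λ = 1 (multiplicity 9)

image of 1: 1
image of x: x + 13/3
image of x^2: x^2 + (26/3)x + 25/9
image of x^3: x^3 + 13x^2 + (25/3)x + 145/27
image of x^4: x^4 + (52/3)x^3 + (50/3)x^2 + (580/27)x + 337/81
image of x^5: x^5 + (65/3)x^4 + (250/9)x^3 + (1450/27)x^2 + (1685/81)x + 1753/243
image of x^6: x^6 + 26x^5 + (125/3)x^4 + (2900/27)x^3 + (1685/27)x^2 + (3506/81)x + 4825/729
image of x^7: x^7 + (91/3)x^6 + (175/3)x^5 + (5075/27)x^4 + (11795/81)x^3 + (12271/81)x^2 + (33775/729)x + 22945/2187
image of x^8: x^8 + (104/3)x^7 + (700/9)x^6 + (8120/27)x^5 + (23590/81)x^4 + (98168/243)x^3 + (135100/729)x^2 + (183560/2187)x + 72097/6561
the matrix is upper triangular; its diagonal is (1, 1, 1, 1, 1, 1, 1, 1, 1)
for a triangular matrix the eigenvalues are the diagonal entries, with algebraic multiplicity their repetition count


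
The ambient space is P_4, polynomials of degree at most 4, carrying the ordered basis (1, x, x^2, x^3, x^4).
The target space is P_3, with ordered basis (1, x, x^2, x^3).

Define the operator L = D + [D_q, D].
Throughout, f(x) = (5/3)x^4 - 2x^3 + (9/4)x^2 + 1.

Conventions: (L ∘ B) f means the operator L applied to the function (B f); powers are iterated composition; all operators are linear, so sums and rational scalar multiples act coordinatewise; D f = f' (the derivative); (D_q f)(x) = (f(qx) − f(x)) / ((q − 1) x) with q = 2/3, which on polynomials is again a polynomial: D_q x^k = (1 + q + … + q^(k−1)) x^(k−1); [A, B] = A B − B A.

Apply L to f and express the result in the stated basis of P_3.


g(x) = (20/3)x^3 - (107/27)x^2 + (53/18)x + 3/4

D f = (20/3)x^3 - 6x^2 + (9/2)x
D f = (20/3)x^3 - 6x^2 + (9/2)x
D_q D f = (380/27)x^2 - 10x + 9/2
D_q f = (325/81)x^3 - (38/9)x^2 + (15/4)x
D D_q f = (325/27)x^2 - (76/9)x + 15/4
[D_q, D] f = (55/27)x^2 - (14/9)x + 3/4
(D + [D_q, D]) f = (20/3)x^3 - (107/27)x^2 + (53/18)x + 3/4


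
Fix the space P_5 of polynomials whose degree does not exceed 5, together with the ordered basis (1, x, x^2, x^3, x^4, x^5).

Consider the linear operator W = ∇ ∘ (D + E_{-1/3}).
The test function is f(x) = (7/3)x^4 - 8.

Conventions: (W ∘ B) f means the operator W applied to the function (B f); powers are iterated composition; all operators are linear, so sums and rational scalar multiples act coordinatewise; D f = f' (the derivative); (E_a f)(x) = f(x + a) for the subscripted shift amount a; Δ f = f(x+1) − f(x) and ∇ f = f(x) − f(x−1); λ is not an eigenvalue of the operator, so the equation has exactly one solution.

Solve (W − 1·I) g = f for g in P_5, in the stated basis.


g(x) = -(7/3)x^4 - (28/3)x^3 - (98/3)x^2 - (616/9)x - 5435/81

write g with unknown coordinates in the stated basis and equate coefficients in (W − 1·I) g = f
solving from the highest basis element down gives g = -(7/3)x^4 - (28/3)x^3 - (98/3)x^2 - (616/9)x - 5435/81
check: W g = -(28/3)x^3 - (98/3)x^2 - (616/9)x - 6083/81
so W g − 1·g = (7/3)x^4 - 8 = f ✓


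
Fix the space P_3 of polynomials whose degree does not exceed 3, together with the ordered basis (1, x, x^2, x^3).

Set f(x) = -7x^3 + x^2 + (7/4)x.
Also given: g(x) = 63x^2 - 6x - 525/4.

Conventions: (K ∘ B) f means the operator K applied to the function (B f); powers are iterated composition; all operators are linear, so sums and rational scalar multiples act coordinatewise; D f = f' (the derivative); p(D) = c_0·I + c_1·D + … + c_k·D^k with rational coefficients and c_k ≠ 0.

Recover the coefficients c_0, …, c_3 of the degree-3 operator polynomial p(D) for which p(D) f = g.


p(D) = -3·D + 3·D^3, i.e. c_0 = 0, c_1 = -3, c_2 = 0, c_3 = 3

D^0 f = -7x^3 + x^2 + (7/4)x
D^1 f = -21x^2 + 2x + 7/4
D^2 f = -42x + 2
D^3 f = -42
matching coefficients of g against c_0 f + c_1 Df + … from the top degree down determines the c_i
solution: c_0 = 0, c_1 = -3, c_2 = 0, c_3 = 3


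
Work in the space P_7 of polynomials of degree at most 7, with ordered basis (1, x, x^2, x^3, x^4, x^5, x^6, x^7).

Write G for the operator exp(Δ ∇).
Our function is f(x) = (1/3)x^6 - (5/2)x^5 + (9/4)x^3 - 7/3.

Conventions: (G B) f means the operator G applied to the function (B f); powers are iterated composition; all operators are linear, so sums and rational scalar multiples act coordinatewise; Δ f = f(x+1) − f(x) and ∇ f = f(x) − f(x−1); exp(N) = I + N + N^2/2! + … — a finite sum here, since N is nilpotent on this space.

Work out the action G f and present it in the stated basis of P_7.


g(x) = (1/3)x^6 - (5/2)x^5 + 10x^4 - (191/4)x^3 + 70x^2 - (323/2)x + 175/3

order-1 term: 10x^4 - 50x^3 + 10x^2 - (23/2)x + 2/3
order-2 term: 60x^2 - 150x + 20
order-3 term: 40
the series for exp(Δ ∇) f terminates at order 3
exp(Δ ∇) f = (1/3)x^6 - (5/2)x^5 + 10x^4 - (191/4)x^3 + 70x^2 - (323/2)x + 175/3


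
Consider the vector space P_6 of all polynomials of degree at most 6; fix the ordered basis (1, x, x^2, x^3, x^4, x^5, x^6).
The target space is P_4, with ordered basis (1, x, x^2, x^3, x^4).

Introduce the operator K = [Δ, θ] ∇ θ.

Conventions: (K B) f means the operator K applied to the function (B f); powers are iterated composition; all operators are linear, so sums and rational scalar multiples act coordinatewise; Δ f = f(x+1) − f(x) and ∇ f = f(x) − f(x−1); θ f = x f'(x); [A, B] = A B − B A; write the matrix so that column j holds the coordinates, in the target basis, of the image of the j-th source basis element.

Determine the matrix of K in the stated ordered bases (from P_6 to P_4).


the matrix is [[0, 0, 4, 9, 16, 25, 36]; [0, 0, 0, 18, 48, 100, 180]; [0, 0, 0, 0, 48, 150, 360]; [0, 0, 0, 0, 0, 100, 360]; [0, 0, 0, 0, 0, 0, 180]] (rows listed top to bottom)

image of 1: 0
image of x: 0
image of x^2: 4
image of x^3: 18x + 9
image of x^4: 48x^2 + 48x + 16
image of x^5: 100x^3 + 150x^2 + 100x + 25
image of x^6: 180x^4 + 360x^3 + 360x^2 + 180x + 36
each image's coordinates form column j of the matrix


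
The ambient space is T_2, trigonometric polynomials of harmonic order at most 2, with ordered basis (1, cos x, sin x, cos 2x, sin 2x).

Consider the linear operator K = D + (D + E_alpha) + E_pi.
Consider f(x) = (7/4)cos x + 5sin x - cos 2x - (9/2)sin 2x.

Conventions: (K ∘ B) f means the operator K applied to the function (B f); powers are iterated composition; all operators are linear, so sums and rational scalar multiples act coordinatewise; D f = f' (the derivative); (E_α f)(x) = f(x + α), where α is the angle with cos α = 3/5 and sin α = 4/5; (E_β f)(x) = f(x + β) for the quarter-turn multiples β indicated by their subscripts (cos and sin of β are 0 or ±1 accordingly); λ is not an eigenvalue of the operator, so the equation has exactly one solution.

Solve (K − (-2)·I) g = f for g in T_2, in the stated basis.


write g with unknown coordinates in the stated basis and equate coefficients in (K − (-2)·I) g = f
solving from the highest basis element down gives g = -(14/13)cos x + (129/104)sin x + (49/80)cos 2x - (43/80)sin 2x
check: K g = (203/52)cos x + (131/52)sin x - (89/40)cos 2x - (137/40)sin 2x
so K g − (-2)·g = (7/4)cos x + 5sin x - cos 2x - (9/2)sin 2x = f ✓

the image equals g(x) = -(14/13)cos x + (129/104)sin x + (49/80)cos 2x - (43/80)sin 2x


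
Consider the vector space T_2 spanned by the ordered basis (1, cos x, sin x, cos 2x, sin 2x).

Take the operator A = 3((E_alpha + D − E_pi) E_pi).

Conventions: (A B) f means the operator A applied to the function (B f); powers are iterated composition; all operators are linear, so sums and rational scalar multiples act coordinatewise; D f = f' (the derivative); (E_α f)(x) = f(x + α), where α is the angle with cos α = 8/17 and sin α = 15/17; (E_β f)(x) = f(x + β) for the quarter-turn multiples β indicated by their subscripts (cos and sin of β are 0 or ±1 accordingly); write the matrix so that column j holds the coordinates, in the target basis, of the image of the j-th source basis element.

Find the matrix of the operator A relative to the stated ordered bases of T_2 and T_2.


image of 1: 0
image of cos x: -(75/17)cos x + (96/17)sin x
image of sin x: -(96/17)cos x - (75/17)sin x
image of cos 2x: -(1350/289)cos 2x - (2454/289)sin 2x
image of sin 2x: (2454/289)cos 2x - (1350/289)sin 2x
each image's coordinates form column j of the matrix

the matrix is [[0, 0, 0, 0, 0]; [0, -75/17, -96/17, 0, 0]; [0, 96/17, -75/17, 0, 0]; [0, 0, 0, -1350/289, 2454/289]; [0, 0, 0, -2454/289, -1350/289]] (rows listed top to bottom)


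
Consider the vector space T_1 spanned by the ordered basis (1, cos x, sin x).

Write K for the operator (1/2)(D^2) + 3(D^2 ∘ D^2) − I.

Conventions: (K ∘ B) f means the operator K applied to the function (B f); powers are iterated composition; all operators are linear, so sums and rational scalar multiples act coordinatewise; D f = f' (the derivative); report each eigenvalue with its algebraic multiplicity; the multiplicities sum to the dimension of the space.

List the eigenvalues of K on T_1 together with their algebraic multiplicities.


λ = -1 (multiplicity 1), λ = 3/2 (multiplicity 2)

image of 1: -1
image of cos x: (3/2)cos x
image of sin x: (3/2)sin x
the matrix is diagonal; its diagonal is (-1, 3/2, 3/2)
for a triangular matrix the eigenvalues are the diagonal entries, with algebraic multiplicity their repetition count


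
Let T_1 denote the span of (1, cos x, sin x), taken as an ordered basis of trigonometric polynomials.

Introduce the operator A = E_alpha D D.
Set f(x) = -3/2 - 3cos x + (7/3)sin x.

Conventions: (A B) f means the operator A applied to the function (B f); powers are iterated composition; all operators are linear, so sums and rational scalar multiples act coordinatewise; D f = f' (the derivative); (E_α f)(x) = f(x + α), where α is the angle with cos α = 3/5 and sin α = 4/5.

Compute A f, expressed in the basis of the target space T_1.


the image equals g(x) = -(1/15)cos x - (19/5)sin x

D f = (7/3)cos x + 3sin x
D D f = 3cos x - (7/3)sin x
E_alpha D D f = -(1/15)cos x - (19/5)sin x


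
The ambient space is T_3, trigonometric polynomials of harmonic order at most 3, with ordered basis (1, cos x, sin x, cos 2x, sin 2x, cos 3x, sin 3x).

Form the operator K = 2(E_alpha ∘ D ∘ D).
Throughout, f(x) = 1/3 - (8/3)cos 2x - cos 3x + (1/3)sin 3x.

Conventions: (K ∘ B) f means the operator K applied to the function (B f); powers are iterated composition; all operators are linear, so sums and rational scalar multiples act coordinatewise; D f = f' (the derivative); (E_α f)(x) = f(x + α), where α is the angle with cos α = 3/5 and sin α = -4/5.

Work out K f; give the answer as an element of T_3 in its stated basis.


D f = (16/3)sin 2x + cos 3x + 3sin 3x
D D f = (32/3)cos 2x + 9cos 3x - 3sin 3x
E_alpha D D f = -(224/75)cos 2x + (256/25)sin 2x - (921/125)cos 3x + (747/125)sin 3x
(2(E_alpha ∘ D ∘ D)) f = -(448/75)cos 2x + (512/25)sin 2x - (1842/125)cos 3x + (1494/125)sin 3x

g(x) = -(448/75)cos 2x + (512/25)sin 2x - (1842/125)cos 3x + (1494/125)sin 3x


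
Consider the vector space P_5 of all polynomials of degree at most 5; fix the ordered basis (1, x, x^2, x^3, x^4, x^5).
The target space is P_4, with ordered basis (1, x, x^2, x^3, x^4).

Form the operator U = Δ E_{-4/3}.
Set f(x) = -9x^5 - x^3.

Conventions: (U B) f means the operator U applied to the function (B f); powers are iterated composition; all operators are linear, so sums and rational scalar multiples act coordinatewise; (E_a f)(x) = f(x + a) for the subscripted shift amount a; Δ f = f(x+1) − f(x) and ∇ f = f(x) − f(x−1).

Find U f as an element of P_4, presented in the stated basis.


the image equals g(x) = -45x^4 + 150x^3 - 213x^2 + (440/3)x - 362/9

E_{-4/3} f = -9x^5 + 60x^4 - 161x^3 + (652/3)x^2 - (1328/9)x + 1088/27
Δ E_{-4/3} f = -45x^4 + 150x^3 - 213x^2 + (440/3)x - 362/9


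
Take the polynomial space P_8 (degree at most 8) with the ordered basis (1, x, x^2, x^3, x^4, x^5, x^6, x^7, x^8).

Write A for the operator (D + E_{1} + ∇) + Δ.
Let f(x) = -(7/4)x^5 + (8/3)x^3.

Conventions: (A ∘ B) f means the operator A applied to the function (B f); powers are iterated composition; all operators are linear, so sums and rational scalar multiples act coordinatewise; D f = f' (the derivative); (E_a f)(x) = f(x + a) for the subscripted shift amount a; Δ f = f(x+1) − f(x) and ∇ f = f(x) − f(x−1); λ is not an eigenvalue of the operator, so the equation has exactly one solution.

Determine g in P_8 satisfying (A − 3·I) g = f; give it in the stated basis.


write g with unknown coordinates in the stated basis and equate coefficients in (A − 3·I) g = f
solving from the highest basis element down gives g = (7/8)x^5 + (35/4)x^4 + (1753/24)x^3 + (3821/8)x^2 + (8299/4)x + 72057/16
check: A g = (7/8)x^5 + (105/4)x^4 + (5323/24)x^3 + (11463/8)x^2 + (24897/4)x + 216171/16
so A g − 3·g = -(7/4)x^5 + (8/3)x^3 = f ✓

the image equals g(x) = (7/8)x^5 + (35/4)x^4 + (1753/24)x^3 + (3821/8)x^2 + (8299/4)x + 72057/16


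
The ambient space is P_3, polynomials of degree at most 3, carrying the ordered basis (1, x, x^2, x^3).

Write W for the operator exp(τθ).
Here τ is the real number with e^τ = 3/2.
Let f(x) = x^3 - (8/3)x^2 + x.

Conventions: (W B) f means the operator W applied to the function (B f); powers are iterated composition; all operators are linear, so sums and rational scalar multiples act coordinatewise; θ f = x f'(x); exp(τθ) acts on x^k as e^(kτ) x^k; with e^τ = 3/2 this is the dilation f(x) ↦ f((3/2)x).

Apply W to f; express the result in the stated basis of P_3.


the result is g(x) = (27/8)x^3 - 6x^2 + (3/2)x

exp(τθ) x^k = e^(kτ) x^k; with e^τ = 3/2 this sends x^k to (3/2)^k x^k
x ↦ 3/2 x
x^2 ↦ 9/4 x^2
x^3 ↦ 27/8 x^3
applying this coordinatewise to f: exp(τθ) f = (27/8)x^3 - 6x^2 + (3/2)x


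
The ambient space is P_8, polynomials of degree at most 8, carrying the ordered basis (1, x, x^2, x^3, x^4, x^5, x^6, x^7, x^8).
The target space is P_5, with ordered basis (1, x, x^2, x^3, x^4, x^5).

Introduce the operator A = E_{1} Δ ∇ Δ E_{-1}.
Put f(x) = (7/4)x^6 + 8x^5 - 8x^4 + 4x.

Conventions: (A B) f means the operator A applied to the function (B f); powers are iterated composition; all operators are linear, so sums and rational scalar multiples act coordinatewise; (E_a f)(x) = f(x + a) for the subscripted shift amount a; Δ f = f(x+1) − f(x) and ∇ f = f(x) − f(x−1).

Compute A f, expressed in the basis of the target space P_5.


E_{-1} f = (7/4)x^6 - (5/2)x^5 - (87/4)x^4 + 77x^3 - (407/4)x^2 + (131/2)x - 73/4
Δ E_{-1} f = (21/2)x^5 + (55/4)x^4 - 77x^3 + (407/4)x^2 - (123/2)x + 73/4
∇ (Δ E_{-1}) f = (105/2)x^4 - 50x^3 - (417/2)x^2 + 437x - 487/2
Δ ∇ (Δ E_{-1}) f = 210x^3 + 165x^2 - 357x + 231
E_{1} (Δ ∇) (Δ E_{-1}) f = 210x^3 + 795x^2 + 603x + 249

g(x) = 210x^3 + 795x^2 + 603x + 249


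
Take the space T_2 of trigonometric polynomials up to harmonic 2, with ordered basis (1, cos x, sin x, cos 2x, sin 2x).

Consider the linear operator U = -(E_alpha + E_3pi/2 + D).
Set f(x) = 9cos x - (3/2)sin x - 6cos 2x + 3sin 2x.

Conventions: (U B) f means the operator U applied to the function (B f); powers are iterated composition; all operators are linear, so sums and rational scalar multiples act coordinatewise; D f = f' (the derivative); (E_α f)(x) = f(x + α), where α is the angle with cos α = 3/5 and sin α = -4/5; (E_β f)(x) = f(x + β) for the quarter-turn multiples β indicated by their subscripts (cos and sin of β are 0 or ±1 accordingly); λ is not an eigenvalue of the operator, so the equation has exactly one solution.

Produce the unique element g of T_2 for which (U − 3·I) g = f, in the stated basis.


the image equals g(x) = -(39/17)cos x + (63/68)sin x + (336/101)cos 2x + (27/101)sin 2x

write g with unknown coordinates in the stated basis and equate coefficients in (U − 3·I) g = f
solving from the highest basis element down gives g = -(39/17)cos x + (63/68)sin x + (336/101)cos 2x + (27/101)sin 2x
check: U g = (36/17)cos x + (87/68)sin x + (402/101)cos 2x + (384/101)sin 2x
so U g − 3·g = 9cos x - (3/2)sin x - 6cos 2x + 3sin 2x = f ✓


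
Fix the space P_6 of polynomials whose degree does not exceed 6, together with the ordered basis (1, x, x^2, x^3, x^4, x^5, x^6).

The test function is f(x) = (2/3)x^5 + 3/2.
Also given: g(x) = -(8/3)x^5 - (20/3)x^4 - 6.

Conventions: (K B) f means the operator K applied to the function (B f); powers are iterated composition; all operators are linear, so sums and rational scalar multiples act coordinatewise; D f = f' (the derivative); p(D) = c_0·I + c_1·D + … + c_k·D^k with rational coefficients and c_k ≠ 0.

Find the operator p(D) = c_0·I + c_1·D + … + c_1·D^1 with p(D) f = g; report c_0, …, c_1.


D^0 f = (2/3)x^5 + 3/2
D^1 f = (10/3)x^4
matching coefficients of g against c_0 f + c_1 Df + … from the top degree down determines the c_i
solution: c_0 = -4, c_1 = -2

c_0 = -4, c_1 = -2


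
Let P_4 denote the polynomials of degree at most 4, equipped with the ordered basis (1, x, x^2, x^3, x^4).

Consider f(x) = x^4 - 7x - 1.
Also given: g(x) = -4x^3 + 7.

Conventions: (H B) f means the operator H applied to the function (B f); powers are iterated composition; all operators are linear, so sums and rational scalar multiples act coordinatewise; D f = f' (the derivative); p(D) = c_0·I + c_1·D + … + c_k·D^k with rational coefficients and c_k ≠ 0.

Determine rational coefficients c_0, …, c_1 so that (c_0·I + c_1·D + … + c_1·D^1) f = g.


p(D) = -D, i.e. c_0 = 0, c_1 = -1

D^0 f = x^4 - 7x - 1
D^1 f = 4x^3 - 7
matching coefficients of g against c_0 f + c_1 Df + … from the top degree down determines the c_i
solution: c_0 = 0, c_1 = -1


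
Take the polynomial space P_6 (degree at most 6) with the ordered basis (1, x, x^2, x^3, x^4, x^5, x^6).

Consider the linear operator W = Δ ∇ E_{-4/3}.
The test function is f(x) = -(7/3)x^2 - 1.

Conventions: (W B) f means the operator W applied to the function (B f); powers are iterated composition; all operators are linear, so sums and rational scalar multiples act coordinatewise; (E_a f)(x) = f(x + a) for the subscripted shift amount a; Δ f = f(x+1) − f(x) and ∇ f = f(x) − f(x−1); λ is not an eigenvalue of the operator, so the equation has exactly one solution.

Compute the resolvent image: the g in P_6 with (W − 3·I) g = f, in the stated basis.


write g with unknown coordinates in the stated basis and equate coefficients in (W − 3·I) g = f
solving from the highest basis element down gives g = (7/9)x^2 + 23/27
check: W g = 14/9
so W g − 3·g = -(7/3)x^2 - 1 = f ✓

g(x) = (7/9)x^2 + 23/27


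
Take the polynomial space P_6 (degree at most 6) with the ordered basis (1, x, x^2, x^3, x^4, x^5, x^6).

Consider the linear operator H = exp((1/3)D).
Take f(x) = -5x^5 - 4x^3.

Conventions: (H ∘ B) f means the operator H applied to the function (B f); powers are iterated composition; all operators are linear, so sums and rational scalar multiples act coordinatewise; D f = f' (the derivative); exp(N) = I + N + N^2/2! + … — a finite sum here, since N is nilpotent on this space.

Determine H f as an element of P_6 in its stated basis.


g(x) = -5x^5 - (25/3)x^4 - (86/9)x^3 - (158/27)x^2 - (133/81)x - 41/243

order-1 term: -(25/3)x^4 - 4x^2
order-2 term: -(50/9)x^3 - (4/3)x
order-3 term: -(50/27)x^2 - 4/27
order-4 term: -(25/81)x
order-5 term: -5/243
the series for exp((1/3)D) f terminates at order 5
exp((1/3)D) f = -5x^5 - (25/3)x^4 - (86/9)x^3 - (158/27)x^2 - (133/81)x - 41/243


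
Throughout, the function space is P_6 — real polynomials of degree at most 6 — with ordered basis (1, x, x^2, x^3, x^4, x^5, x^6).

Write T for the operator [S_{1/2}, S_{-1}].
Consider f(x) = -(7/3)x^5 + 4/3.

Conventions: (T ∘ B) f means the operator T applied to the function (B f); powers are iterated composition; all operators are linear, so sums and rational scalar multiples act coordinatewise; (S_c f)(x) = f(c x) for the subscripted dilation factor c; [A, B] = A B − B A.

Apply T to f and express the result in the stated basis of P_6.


the result is g(x) = 0

S_{-1} f = (7/3)x^5 + 4/3
S_{1/2} S_{-1} f = (7/96)x^5 + 4/3
S_{1/2} f = -(7/96)x^5 + 4/3
S_{-1} S_{1/2} f = (7/96)x^5 + 4/3
[S_{1/2}, S_{-1}] f = 0


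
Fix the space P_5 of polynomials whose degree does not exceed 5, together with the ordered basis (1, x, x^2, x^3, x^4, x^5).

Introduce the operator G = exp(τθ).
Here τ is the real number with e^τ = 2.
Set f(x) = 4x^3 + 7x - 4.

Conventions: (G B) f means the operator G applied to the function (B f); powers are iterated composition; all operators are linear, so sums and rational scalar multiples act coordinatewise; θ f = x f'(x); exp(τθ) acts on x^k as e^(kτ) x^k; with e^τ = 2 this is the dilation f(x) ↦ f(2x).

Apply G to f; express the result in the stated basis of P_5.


exp(τθ) x^k = e^(kτ) x^k; with e^τ = 2 this sends x^k to 2^k x^k
x ↦ 2 x
x^3 ↦ 8 x^3
applying this coordinatewise to f: exp(τθ) f = 32x^3 + 14x - 4

the image equals g(x) = 32x^3 + 14x - 4


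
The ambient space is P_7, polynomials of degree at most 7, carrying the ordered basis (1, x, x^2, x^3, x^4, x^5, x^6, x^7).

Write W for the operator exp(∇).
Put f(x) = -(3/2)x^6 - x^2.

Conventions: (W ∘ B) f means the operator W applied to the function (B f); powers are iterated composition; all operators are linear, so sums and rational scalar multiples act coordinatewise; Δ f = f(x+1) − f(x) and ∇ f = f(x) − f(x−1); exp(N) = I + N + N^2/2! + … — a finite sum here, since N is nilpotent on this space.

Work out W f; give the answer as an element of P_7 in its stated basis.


order-1 term: -9x^5 + (45/2)x^4 - 30x^3 + (45/2)x^2 - 11x + 5/2
order-2 term: -(45/2)x^4 + 90x^3 - (315/2)x^2 + 135x - 95/2
order-3 term: -30x^3 + 135x^2 - 225x + 135
order-4 term: -(45/2)x^2 + 90x - 195/2
order-5 term: -9x + 45/2
order-6 term: -3/2
the series for exp(∇) f terminates at order 6
exp(∇) f = -(3/2)x^6 - 9x^5 + 30x^3 - (47/2)x^2 - 20x + 27/2

the result is g(x) = -(3/2)x^6 - 9x^5 + 30x^3 - (47/2)x^2 - 20x + 27/2


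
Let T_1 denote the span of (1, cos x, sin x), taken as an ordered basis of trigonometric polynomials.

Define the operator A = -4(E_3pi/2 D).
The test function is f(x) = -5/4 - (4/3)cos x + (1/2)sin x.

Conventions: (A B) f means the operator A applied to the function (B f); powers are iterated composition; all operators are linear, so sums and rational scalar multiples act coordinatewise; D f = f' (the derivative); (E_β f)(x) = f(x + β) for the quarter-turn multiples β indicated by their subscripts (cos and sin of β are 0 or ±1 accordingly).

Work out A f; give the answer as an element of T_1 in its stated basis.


the result is g(x) = (16/3)cos x - 2sin x

D f = (1/2)cos x + (4/3)sin x
E_3pi/2 D f = -(4/3)cos x + (1/2)sin x
(-4(E_3pi/2 D)) f = (16/3)cos x - 2sin x


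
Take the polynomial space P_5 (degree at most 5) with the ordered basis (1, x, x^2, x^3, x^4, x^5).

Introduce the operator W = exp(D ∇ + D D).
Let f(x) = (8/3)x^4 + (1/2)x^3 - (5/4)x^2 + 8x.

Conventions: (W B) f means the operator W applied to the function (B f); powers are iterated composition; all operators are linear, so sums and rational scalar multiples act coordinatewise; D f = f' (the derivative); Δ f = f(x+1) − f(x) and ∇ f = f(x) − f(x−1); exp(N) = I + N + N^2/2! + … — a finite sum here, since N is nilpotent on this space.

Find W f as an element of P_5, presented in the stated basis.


the image equals g(x) = (8/3)x^4 + (1/2)x^3 + (251/4)x^2 - 18x + 793/6

order-1 term: 64x^2 - 26x + 25/6
order-2 term: 128
the series for exp(D ∇ + D D) f terminates at order 2
exp(D ∇ + D D) f = (8/3)x^4 + (1/2)x^3 + (251/4)x^2 - 18x + 793/6


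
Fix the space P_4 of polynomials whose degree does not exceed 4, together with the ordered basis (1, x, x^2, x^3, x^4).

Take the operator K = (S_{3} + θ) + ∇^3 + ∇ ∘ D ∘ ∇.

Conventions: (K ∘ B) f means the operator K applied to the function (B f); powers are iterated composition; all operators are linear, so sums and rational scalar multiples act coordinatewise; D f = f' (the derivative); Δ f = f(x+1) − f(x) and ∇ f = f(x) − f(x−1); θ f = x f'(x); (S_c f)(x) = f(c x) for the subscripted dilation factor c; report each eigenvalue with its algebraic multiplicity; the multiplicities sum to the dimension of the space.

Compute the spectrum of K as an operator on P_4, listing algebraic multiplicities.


λ = 1 (multiplicity 1), λ = 4 (multiplicity 1), λ = 11 (multiplicity 1), λ = 30 (multiplicity 1), λ = 85 (multiplicity 1)

image of 1: 1
image of x: 4x
image of x^2: 11x^2
image of x^3: 30x^3 + 12
image of x^4: 85x^4 + 48x - 60
the matrix is upper triangular; its diagonal is (1, 4, 11, 30, 85)
for a triangular matrix the eigenvalues are the diagonal entries, with algebraic multiplicity their repetition count


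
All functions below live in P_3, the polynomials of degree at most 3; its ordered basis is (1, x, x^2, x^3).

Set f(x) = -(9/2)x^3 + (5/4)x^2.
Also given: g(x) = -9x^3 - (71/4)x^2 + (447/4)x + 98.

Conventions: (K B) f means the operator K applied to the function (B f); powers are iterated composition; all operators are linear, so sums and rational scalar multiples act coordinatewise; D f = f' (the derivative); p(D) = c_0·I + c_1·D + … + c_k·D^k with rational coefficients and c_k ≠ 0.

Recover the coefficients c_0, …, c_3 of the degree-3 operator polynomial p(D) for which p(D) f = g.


c_0 = 2, c_1 = 3/2, c_2 = -4, c_3 = -4

D^0 f = -(9/2)x^3 + (5/4)x^2
D^1 f = -(27/2)x^2 + (5/2)x
D^2 f = -27x + 5/2
D^3 f = -27
matching coefficients of g against c_0 f + c_1 Df + … from the top degree down determines the c_i
solution: c_0 = 2, c_1 = 3/2, c_2 = -4, c_3 = -4


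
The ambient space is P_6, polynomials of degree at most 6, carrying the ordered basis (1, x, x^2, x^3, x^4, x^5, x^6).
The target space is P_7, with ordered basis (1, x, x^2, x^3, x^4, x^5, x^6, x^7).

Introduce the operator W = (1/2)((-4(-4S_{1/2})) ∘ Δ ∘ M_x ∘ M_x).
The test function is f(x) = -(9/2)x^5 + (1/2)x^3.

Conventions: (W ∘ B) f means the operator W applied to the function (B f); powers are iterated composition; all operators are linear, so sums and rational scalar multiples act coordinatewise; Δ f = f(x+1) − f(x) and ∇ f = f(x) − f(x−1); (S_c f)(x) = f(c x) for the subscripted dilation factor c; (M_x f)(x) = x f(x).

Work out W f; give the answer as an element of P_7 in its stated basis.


M_x f = -(9/2)x^6 + (1/2)x^4
M_x M_x f = -(9/2)x^7 + (1/2)x^5
Δ M_x M_x f = -(63/2)x^6 - (189/2)x^5 - 155x^4 - (305/2)x^3 - (179/2)x^2 - 29x - 4
S_{1/2} (Δ ∘ M_x ∘ M_x) f = -(63/128)x^6 - (189/64)x^5 - (155/16)x^4 - (305/16)x^3 - (179/8)x^2 - (29/2)x - 4
(-4S_{1/2}) (Δ ∘ M_x ∘ M_x) f = (63/32)x^6 + (189/16)x^5 + (155/4)x^4 + (305/4)x^3 + (179/2)x^2 + 58x + 16
(-4(-4S_{1/2})) (Δ ∘ M_x ∘ M_x) f = -(63/8)x^6 - (189/4)x^5 - 155x^4 - 305x^3 - 358x^2 - 232x - 64
((1/2)((-4(-4S_{1/2})) ∘ Δ ∘ M_x ∘ M_x)) f = -(63/16)x^6 - (189/8)x^5 - (155/2)x^4 - (305/2)x^3 - 179x^2 - 116x - 32

the result is g(x) = -(63/16)x^6 - (189/8)x^5 - (155/2)x^4 - (305/2)x^3 - 179x^2 - 116x - 32


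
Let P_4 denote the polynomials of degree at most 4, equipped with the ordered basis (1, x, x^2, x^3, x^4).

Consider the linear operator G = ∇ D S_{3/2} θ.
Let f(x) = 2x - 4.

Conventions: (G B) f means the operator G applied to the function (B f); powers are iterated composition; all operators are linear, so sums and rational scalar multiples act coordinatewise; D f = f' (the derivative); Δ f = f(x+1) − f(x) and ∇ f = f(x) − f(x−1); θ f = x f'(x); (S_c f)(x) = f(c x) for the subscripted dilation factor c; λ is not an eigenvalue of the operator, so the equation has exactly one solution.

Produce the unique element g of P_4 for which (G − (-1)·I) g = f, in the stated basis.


g(x) = 2x - 4

write g with unknown coordinates in the stated basis and equate coefficients in (G − (-1)·I) g = f
solving from the highest basis element down gives g = 2x - 4
check: G g = 0
so G g − (-1)·g = 2x - 4 = f ✓


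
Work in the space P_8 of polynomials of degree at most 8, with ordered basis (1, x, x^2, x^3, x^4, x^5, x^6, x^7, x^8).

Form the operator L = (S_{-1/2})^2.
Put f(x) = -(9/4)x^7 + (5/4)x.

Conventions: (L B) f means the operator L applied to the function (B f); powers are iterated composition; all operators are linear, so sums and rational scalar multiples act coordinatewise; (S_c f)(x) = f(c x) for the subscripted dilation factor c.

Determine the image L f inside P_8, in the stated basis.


the result is g(x) = -(9/65536)x^7 + (5/16)x

S_{-1/2} f = (9/512)x^7 - (5/8)x
S_{-1/2} S_{-1/2} f = -(9/65536)x^7 + (5/16)x


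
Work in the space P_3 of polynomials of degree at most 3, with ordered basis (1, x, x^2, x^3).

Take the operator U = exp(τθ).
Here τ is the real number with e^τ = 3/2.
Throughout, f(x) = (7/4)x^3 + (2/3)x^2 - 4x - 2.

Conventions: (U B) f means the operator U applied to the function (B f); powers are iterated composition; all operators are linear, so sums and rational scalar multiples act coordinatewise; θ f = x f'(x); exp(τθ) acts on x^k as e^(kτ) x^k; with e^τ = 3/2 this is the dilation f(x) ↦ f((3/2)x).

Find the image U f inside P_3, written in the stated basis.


the image equals g(x) = (189/32)x^3 + (3/2)x^2 - 6x - 2

exp(τθ) x^k = e^(kτ) x^k; with e^τ = 3/2 this sends x^k to (3/2)^k x^k
x ↦ 3/2 x
x^2 ↦ 9/4 x^2
x^3 ↦ 27/8 x^3
applying this coordinatewise to f: exp(τθ) f = (189/32)x^3 + (3/2)x^2 - 6x - 2


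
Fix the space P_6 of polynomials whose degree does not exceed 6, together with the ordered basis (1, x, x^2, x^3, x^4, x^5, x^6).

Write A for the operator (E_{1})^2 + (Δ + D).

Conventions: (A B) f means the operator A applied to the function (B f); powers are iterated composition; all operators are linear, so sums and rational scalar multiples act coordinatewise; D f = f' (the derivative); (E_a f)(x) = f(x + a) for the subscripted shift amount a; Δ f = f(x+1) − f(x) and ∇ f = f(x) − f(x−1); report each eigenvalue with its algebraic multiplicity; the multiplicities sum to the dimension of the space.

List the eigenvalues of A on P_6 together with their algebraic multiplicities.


image of 1: 1
image of x: x + 4
image of x^2: x^2 + 8x + 5
image of x^3: x^3 + 12x^2 + 15x + 9
image of x^4: x^4 + 16x^3 + 30x^2 + 36x + 17
image of x^5: x^5 + 20x^4 + 50x^3 + 90x^2 + 85x + 33
image of x^6: x^6 + 24x^5 + 75x^4 + 180x^3 + 255x^2 + 198x + 65
the matrix is upper triangular; its diagonal is (1, 1, 1, 1, 1, 1, 1)
for a triangular matrix the eigenvalues are the diagonal entries, with algebraic multiplicity their repetition count

λ = 1 (multiplicity 7)


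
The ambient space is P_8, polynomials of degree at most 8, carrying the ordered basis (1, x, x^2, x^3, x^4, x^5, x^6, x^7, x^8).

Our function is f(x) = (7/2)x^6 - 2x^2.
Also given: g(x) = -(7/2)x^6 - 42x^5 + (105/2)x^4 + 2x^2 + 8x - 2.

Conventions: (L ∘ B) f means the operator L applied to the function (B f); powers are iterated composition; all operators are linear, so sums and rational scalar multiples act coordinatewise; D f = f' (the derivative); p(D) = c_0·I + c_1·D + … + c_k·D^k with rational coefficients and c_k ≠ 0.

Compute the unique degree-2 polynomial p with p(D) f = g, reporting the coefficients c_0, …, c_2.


c_0 = -1, c_1 = -2, c_2 = 1/2

D^0 f = (7/2)x^6 - 2x^2
D^1 f = 21x^5 - 4x
D^2 f = 105x^4 - 4
matching coefficients of g against c_0 f + c_1 Df + … from the top degree down determines the c_i
solution: c_0 = -1, c_1 = -2, c_2 = 1/2


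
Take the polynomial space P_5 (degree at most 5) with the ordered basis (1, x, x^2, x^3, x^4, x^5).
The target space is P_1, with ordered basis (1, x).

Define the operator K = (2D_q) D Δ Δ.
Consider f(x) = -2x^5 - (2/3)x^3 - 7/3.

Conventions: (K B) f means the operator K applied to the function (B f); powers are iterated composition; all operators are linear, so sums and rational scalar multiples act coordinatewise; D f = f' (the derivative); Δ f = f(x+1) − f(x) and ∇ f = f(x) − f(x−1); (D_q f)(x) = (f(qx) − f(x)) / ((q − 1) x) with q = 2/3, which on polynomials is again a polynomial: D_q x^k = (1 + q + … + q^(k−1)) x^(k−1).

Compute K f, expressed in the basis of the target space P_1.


the result is g(x) = -400x - 480

Δ f = -10x^4 - 20x^3 - 22x^2 - 12x - 8/3
Δ Δ f = -40x^3 - 120x^2 - 144x - 64
D (Δ Δ) f = -120x^2 - 240x - 144
D_q D (Δ Δ) f = -200x - 240
(2D_q) D (Δ Δ) f = -400x - 480


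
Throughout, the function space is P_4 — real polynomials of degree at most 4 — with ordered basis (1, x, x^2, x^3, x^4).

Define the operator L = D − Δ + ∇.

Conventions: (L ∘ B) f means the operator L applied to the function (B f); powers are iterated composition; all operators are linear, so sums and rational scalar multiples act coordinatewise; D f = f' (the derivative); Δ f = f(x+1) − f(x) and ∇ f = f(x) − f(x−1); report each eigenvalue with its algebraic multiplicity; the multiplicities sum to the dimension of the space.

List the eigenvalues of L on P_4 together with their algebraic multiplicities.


λ = 0 (multiplicity 5)

image of 1: 0
image of x: 1
image of x^2: 2x - 2
image of x^3: 3x^2 - 6x
image of x^4: 4x^3 - 12x^2 - 2
the matrix is upper triangular; its diagonal is (0, 0, 0, 0, 0)
for a triangular matrix the eigenvalues are the diagonal entries, with algebraic multiplicity their repetition count


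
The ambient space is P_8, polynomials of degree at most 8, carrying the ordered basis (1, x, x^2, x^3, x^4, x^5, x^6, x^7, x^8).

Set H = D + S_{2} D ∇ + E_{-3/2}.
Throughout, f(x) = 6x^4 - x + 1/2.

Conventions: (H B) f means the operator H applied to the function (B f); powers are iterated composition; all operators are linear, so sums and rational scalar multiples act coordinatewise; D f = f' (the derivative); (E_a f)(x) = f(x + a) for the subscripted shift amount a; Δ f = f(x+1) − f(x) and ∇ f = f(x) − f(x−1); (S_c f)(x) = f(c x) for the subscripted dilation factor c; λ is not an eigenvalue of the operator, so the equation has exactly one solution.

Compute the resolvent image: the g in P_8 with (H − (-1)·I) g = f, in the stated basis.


g(x) = 3x^4 + 3x^3 - 90x^2 - (139/8)x + 1465/8

write g with unknown coordinates in the stated basis and equate coefficients in (H − (-1)·I) g = f
solving from the highest basis element down gives g = 3x^4 + 3x^3 - 90x^2 - (139/8)x + 1465/8
check: H g = 3x^4 - 3x^3 + 90x^2 + (131/8)x - 1461/8
so H g − (-1)·g = 6x^4 - x + 1/2 = f ✓


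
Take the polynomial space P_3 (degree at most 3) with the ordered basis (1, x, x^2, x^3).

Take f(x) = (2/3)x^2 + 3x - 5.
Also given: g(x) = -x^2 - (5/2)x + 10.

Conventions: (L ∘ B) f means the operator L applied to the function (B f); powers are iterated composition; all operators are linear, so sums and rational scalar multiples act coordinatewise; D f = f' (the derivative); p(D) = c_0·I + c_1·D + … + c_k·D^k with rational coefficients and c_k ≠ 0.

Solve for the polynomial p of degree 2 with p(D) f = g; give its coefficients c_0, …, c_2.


c_0 = -3/2, c_1 = 3/2, c_2 = -3/2

D^0 f = (2/3)x^2 + 3x - 5
D^1 f = (4/3)x + 3
D^2 f = 4/3
matching coefficients of g against c_0 f + c_1 Df + … from the top degree down determines the c_i
solution: c_0 = -3/2, c_1 = 3/2, c_2 = -3/2


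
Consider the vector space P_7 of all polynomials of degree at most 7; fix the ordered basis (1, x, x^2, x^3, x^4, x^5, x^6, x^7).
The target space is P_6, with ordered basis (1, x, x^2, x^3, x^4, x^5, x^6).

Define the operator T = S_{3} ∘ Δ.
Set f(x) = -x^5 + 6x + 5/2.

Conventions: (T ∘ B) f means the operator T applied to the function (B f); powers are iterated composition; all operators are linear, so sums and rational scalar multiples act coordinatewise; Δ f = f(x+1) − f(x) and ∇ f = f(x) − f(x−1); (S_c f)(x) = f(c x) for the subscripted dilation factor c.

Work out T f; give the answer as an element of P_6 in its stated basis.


g(x) = -405x^4 - 270x^3 - 90x^2 - 15x + 5

Δ f = -5x^4 - 10x^3 - 10x^2 - 5x + 5
S_{3} Δ f = -405x^4 - 270x^3 - 90x^2 - 15x + 5


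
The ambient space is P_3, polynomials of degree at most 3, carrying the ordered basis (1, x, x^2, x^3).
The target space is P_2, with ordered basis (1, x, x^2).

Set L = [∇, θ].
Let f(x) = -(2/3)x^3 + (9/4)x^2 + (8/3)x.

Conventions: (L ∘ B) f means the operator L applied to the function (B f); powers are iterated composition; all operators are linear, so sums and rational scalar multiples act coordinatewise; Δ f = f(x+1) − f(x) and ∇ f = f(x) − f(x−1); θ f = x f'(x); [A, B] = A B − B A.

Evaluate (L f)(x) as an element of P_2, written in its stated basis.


θ f = -2x^3 + (9/2)x^2 + (8/3)x
∇ θ f = -6x^2 + 15x - 23/6
∇ f = -2x^2 + (13/2)x - 1/4
θ ∇ f = -4x^2 + (13/2)x
[∇, θ] f = -2x^2 + (17/2)x - 23/6

the result is g(x) = -2x^2 + (17/2)x - 23/6


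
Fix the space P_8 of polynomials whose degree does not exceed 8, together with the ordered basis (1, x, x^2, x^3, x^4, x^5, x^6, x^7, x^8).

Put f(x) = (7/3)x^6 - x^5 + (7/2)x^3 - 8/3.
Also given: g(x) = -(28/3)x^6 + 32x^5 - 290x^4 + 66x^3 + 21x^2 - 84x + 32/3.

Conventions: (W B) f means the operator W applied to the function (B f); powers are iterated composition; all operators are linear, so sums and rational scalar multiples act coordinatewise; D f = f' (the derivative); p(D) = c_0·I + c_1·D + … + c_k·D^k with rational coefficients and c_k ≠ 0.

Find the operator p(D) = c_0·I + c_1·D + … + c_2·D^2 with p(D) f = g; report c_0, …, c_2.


D^0 f = (7/3)x^6 - x^5 + (7/2)x^3 - 8/3
D^1 f = 14x^5 - 5x^4 + (21/2)x^2
D^2 f = 70x^4 - 20x^3 + 21x
matching coefficients of g against c_0 f + c_1 Df + … from the top degree down determines the c_i
solution: c_0 = -4, c_1 = 2, c_2 = -4

c_0 = -4, c_1 = 2, c_2 = -4


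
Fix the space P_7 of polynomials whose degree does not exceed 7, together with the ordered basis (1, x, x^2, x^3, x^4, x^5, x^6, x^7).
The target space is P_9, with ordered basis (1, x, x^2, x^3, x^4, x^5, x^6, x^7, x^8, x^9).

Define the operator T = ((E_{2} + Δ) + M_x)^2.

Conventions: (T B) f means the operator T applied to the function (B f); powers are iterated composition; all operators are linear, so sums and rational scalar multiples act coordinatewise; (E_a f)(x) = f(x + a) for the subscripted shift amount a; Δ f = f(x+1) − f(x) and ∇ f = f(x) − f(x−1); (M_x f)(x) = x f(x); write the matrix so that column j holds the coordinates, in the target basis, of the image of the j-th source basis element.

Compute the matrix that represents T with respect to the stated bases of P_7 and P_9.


the matrix is [[4, 11, 37, 125, 433, 1541, 5617, 20885]; [2, 10, 32, 129, 534, 2231, 9376, 39577]; [1, 2, 16, 63, 294, 1420, 6891, 33271]; [0, 1, 2, 22, 104, 550, 3010, 16541]; [0, 0, 1, 2, 28, 155, 915, 5565]; [0, 0, 0, 1, 2, 34, 216, 1407]; [0, 0, 0, 0, 1, 2, 40, 287]; [0, 0, 0, 0, 0, 1, 2, 46]; [0, 0, 0, 0, 0, 0, 1, 2]; [0, 0, 0, 0, 0, 0, 0, 1]] (rows listed top to bottom)

image of 1: x^2 + 2x + 4
image of x: x^3 + 2x^2 + 10x + 11
image of x^2: x^4 + 2x^3 + 16x^2 + 32x + 37
image of x^3: x^5 + 2x^4 + 22x^3 + 63x^2 + 129x + 125
image of x^4: x^6 + 2x^5 + 28x^4 + 104x^3 + 294x^2 + 534x + 433
image of x^5: x^7 + 2x^6 + 34x^5 + 155x^4 + 550x^3 + 1420x^2 + 2231x + 1541
image of x^6: x^8 + 2x^7 + 40x^6 + 216x^5 + 915x^4 + 3010x^3 + 6891x^2 + 9376x + 5617
image of x^7: x^9 + 2x^8 + 46x^7 + 287x^6 + 1407x^5 + 5565x^4 + 16541x^3 + 33271x^2 + 39577x + 20885
each image's coordinates form column j of the matrix
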